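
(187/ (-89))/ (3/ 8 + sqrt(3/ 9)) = 13464/ 3293-11968 * sqrt(3)/ 3293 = -2.21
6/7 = 0.86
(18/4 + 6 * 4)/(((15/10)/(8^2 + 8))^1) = 1368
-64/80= -4/5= -0.80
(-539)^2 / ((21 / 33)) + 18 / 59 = 26935465 / 59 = 456533.31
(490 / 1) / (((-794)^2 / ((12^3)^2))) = 365783040 / 157609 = 2320.83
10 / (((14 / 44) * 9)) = 220 / 63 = 3.49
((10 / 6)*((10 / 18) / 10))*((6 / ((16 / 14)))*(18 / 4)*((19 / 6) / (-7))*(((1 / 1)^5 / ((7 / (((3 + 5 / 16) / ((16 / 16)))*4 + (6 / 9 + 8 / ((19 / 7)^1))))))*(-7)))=19225 / 1152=16.69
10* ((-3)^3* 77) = -20790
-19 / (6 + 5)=-19 / 11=-1.73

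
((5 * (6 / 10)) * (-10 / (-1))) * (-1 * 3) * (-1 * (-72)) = -6480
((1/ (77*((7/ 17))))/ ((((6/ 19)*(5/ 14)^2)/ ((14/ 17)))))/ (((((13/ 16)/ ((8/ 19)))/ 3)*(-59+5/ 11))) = -128/ 7475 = -0.02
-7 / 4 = -1.75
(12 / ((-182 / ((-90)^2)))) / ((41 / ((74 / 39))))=-1198800 / 48503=-24.72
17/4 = 4.25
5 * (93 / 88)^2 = 43245 / 7744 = 5.58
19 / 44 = 0.43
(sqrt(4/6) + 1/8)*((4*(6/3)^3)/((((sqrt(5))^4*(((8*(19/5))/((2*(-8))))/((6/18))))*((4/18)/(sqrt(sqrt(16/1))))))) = -64*sqrt(6)/95 - 24/95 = -1.90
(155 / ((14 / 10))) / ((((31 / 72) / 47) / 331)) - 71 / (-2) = 56005697 / 14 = 4000406.93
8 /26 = 4 /13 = 0.31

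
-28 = -28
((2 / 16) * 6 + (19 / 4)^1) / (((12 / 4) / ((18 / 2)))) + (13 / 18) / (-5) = 736 / 45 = 16.36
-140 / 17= -8.24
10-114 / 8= -17 / 4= -4.25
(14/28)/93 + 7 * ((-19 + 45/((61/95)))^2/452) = 3160848401/78207978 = 40.42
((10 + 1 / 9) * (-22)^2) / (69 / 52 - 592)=-2290288 / 276435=-8.29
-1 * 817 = -817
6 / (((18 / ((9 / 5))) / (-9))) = -27 / 5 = -5.40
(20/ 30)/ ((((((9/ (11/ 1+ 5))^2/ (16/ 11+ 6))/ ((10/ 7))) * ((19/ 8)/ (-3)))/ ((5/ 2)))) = -8396800/ 118503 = -70.86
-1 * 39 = -39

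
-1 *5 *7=-35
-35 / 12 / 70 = -1 / 24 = -0.04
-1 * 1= -1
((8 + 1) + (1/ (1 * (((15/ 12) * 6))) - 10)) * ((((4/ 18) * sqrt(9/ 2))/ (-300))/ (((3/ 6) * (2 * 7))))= 13 * sqrt(2)/ 94500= 0.00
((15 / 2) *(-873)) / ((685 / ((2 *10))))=-26190 / 137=-191.17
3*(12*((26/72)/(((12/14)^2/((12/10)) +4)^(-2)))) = 663988/2401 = 276.55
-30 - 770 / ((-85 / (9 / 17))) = -7284 / 289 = -25.20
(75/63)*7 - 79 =-212/3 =-70.67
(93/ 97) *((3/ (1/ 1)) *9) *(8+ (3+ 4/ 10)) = 143127/ 485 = 295.11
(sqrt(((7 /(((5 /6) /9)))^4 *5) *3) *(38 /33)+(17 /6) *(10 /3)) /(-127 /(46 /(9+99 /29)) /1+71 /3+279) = 56695 /1611168+452692233 *sqrt(15) /18461300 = 95.01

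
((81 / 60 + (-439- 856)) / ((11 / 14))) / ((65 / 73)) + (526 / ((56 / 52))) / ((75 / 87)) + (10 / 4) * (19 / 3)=-19019423 / 15015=-1266.69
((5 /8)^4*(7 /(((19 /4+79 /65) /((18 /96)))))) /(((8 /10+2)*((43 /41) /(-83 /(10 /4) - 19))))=-434728125 /728465408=-0.60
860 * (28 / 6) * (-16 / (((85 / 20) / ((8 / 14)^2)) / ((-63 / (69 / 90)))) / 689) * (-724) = -114765004800 / 269399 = -426003.83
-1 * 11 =-11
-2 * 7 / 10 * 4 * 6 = -168 / 5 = -33.60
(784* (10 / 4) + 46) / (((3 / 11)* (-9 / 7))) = -154462 / 27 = -5720.81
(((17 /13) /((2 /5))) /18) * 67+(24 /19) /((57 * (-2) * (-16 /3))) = 12.17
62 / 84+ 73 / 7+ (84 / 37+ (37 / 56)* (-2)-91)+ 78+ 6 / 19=-33583 / 59052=-0.57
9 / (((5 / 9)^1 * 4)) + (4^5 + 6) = 20681 / 20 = 1034.05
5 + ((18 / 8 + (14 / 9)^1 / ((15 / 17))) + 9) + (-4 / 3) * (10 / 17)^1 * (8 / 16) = 161759 / 9180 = 17.62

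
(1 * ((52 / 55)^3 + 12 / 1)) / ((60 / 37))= 7.92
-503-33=-536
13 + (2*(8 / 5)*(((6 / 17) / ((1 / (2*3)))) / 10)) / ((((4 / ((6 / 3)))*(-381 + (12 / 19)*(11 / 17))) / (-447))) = 1525021 / 113825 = 13.40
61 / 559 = 0.11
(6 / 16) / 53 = 0.01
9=9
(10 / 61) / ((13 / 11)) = 110 / 793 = 0.14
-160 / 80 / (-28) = 1 / 14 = 0.07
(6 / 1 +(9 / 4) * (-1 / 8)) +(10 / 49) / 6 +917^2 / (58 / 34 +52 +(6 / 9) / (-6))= 75677475521 / 4821600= 15695.51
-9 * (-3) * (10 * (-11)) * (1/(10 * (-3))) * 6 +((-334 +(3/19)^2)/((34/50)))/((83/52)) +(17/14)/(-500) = 1020814458693/3565597000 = 286.30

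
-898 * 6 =-5388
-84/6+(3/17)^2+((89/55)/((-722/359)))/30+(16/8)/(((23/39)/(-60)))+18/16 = -3426348916219/15837142200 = -216.35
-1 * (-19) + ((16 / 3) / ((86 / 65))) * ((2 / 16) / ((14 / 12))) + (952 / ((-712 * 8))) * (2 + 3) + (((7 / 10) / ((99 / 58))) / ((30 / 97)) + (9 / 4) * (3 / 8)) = 132176732059 / 6365066400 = 20.77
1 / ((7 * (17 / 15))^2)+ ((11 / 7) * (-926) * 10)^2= 2998507824625 / 14161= 211744073.49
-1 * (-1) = 1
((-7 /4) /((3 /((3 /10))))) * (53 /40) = -371 /1600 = -0.23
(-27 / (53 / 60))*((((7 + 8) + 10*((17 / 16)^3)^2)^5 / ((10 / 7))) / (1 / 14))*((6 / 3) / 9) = -401488075366557032030360518407313926828478125 / 275191733502345864312116305448665088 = -1458939446.53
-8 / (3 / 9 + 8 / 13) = -8.43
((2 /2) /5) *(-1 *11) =-11 /5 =-2.20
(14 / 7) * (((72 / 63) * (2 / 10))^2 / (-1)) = -128 / 1225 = -0.10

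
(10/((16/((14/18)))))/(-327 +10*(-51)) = -35/60264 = -0.00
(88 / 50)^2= 3.10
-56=-56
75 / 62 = 1.21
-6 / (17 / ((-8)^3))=3072 / 17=180.71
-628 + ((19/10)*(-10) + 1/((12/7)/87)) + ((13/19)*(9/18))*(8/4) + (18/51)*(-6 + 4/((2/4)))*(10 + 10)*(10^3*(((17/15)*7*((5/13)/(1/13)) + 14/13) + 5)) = 645196.29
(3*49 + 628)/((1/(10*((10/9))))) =77500/9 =8611.11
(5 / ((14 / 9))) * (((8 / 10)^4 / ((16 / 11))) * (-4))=-3168 / 875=-3.62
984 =984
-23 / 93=-0.25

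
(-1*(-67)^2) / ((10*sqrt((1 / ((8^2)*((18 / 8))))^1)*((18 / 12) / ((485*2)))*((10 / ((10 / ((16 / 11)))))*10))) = -4789763 / 20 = -239488.15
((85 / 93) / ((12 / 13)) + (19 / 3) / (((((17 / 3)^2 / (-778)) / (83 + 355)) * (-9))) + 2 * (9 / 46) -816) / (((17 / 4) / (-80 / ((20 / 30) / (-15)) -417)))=22751768089015 / 10508907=2164998.52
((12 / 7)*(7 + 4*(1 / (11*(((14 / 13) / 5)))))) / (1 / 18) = 144504 / 539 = 268.10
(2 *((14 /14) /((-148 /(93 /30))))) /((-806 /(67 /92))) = 67 /1770080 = 0.00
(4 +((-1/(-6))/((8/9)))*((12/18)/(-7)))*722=80503/28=2875.11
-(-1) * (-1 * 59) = -59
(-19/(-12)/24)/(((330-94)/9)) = 19/7552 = 0.00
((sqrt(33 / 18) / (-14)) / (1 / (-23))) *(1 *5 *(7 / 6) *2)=115 *sqrt(66) / 36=25.95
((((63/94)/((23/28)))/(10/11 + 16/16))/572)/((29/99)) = 2079/815074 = 0.00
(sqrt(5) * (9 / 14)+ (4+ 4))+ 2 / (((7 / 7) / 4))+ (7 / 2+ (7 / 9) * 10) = 9 * sqrt(5) / 14+ 491 / 18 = 28.72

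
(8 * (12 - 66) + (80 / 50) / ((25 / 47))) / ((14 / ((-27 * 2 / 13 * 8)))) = 11582784 / 11375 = 1018.27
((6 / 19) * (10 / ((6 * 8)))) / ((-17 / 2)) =-5 / 646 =-0.01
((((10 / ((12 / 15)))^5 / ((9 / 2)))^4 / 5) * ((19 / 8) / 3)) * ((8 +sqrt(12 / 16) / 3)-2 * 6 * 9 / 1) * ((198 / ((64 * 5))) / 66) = -172803993336856365203857421875 / 55037657088 +6912159733474254608154296875 * sqrt(3) / 1320903770112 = -3130677436014515829.36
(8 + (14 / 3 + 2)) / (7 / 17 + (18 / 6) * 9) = 374 / 699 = 0.54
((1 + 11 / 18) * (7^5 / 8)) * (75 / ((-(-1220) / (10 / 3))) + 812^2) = 4356299323131 / 1952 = 2231710718.82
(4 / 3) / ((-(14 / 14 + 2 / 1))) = -4 / 9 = -0.44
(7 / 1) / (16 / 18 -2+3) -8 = -73 / 17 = -4.29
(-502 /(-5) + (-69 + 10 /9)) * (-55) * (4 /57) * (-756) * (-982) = -93156448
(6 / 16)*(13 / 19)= 39 / 152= 0.26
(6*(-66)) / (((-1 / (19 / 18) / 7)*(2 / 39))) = 57057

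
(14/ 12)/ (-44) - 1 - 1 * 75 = -20071/ 264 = -76.03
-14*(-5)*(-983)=-68810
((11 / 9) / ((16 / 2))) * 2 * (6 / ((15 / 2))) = 11 / 45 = 0.24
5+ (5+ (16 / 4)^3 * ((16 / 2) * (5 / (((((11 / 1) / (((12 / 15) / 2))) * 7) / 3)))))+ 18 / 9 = 3996 / 77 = 51.90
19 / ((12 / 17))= 323 / 12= 26.92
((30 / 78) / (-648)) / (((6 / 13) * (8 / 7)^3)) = -1715 / 1990656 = -0.00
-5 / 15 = -1 / 3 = -0.33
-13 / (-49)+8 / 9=509 / 441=1.15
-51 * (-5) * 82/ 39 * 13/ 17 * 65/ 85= 313.53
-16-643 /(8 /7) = -4629 /8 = -578.62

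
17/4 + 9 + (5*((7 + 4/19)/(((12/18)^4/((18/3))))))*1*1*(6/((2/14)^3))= 85641601/38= 2253726.34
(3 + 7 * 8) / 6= 59 / 6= 9.83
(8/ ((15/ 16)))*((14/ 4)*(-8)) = -3584/ 15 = -238.93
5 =5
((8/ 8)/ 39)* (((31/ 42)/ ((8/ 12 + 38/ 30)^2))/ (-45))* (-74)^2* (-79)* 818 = 27424930580/ 688779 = 39816.73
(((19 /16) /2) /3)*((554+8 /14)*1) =12293 /112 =109.76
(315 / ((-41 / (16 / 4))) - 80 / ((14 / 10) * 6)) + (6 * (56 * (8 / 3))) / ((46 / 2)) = -25724 / 19803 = -1.30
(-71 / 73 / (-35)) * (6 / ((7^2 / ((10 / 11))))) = 0.00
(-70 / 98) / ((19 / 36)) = -1.35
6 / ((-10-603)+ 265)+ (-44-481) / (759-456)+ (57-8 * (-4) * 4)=183.25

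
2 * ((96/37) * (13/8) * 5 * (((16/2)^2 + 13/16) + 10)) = 233415/74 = 3154.26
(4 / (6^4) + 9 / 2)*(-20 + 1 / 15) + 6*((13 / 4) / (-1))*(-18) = 1269619 / 4860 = 261.24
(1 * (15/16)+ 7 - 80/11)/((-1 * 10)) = -117/1760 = -0.07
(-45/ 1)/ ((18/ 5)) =-25/ 2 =-12.50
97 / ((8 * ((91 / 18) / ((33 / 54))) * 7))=0.21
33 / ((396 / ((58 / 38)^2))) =841 / 4332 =0.19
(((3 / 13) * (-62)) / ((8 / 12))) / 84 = -93 / 364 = -0.26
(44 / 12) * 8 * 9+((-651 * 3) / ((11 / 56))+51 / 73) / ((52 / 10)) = -34404723 / 20878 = -1647.89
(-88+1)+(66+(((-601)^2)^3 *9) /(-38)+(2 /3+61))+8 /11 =-13995978972644817589 /1254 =-11161067761279758.84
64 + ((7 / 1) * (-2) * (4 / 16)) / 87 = 11129 / 174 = 63.96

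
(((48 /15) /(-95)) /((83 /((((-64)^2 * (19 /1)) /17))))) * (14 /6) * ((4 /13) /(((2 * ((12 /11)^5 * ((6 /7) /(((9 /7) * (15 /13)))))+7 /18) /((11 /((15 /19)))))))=-8.55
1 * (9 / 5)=9 / 5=1.80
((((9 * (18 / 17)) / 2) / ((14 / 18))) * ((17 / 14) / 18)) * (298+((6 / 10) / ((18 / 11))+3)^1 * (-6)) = 112509 / 980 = 114.81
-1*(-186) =186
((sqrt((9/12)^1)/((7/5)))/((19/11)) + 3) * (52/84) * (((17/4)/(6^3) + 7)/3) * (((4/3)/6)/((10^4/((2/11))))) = 15769 * sqrt(3)/13031020800 + 15769/898128000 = 0.00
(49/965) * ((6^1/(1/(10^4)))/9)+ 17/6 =395281/1158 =341.35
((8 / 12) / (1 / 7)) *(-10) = -46.67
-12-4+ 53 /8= -75 /8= -9.38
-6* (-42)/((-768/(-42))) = 13.78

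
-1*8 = -8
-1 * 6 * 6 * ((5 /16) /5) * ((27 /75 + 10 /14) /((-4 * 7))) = 423 /4900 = 0.09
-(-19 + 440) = -421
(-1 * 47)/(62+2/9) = -423/560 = -0.76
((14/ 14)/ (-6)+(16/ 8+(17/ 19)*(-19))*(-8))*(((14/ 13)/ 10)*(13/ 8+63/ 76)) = 1877309/ 59280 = 31.67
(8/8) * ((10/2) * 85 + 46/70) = 14898/35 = 425.66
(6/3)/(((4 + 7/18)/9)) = 324/79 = 4.10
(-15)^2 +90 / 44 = 4995 / 22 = 227.05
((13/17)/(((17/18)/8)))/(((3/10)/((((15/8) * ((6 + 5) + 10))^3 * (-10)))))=-30474478125/2312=-13181002.65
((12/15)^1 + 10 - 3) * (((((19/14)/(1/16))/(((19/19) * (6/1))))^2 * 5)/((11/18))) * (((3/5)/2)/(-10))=-337896/13475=-25.08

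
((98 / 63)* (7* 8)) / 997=784 / 8973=0.09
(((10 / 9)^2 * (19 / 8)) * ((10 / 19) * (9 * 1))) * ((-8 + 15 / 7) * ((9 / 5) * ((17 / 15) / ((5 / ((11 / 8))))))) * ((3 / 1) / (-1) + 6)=-7667 / 56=-136.91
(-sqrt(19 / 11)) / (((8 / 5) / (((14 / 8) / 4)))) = -35 * sqrt(209) / 1408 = -0.36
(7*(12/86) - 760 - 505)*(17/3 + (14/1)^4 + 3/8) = -50120477537/1032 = -48566354.20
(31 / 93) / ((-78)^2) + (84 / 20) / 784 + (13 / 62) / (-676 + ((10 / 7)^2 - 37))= 14120730383 / 2759566970160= 0.01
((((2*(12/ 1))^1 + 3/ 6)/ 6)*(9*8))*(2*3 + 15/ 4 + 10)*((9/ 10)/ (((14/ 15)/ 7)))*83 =26024733/ 8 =3253091.62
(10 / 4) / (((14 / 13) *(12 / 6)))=1.16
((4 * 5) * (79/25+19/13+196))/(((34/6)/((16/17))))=12518784/18785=666.42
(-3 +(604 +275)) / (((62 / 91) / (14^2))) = 7812168 / 31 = 252005.42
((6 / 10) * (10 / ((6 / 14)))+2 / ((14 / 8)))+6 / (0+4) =16.64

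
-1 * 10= -10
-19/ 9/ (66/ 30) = -95/ 99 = -0.96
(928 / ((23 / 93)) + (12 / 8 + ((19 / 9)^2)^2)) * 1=1138928563 / 301806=3773.71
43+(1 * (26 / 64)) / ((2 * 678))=1865869 / 43392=43.00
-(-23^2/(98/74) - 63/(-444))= 2895775/7252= 399.31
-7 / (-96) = 7 / 96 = 0.07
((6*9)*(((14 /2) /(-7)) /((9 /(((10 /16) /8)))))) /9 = -5 /96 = -0.05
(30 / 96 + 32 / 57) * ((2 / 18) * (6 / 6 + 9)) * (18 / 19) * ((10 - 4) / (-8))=-3985 / 5776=-0.69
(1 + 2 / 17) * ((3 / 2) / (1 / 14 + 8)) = 399 / 1921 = 0.21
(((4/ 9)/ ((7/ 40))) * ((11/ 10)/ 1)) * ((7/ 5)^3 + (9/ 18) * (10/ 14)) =53064/ 6125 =8.66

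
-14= -14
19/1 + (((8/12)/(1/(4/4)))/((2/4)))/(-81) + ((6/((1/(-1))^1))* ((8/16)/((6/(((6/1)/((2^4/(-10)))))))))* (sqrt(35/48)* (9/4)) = 45* sqrt(105)/128 + 4613/243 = 22.59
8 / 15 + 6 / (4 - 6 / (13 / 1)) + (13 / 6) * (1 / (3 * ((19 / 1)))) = 89161 / 39330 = 2.27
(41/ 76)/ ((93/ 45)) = 615/ 2356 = 0.26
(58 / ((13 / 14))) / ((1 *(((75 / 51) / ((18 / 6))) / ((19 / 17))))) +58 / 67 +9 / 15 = 3132943 / 21775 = 143.88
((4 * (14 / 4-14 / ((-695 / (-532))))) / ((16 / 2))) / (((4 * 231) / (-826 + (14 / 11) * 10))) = 2136603 / 672760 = 3.18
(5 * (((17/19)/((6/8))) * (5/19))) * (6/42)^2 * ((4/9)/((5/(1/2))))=680/477603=0.00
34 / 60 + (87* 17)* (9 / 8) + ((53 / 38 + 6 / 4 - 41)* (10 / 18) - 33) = 11014261 / 6840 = 1610.27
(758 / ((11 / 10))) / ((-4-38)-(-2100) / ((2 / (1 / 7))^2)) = -53060 / 2409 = -22.03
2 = 2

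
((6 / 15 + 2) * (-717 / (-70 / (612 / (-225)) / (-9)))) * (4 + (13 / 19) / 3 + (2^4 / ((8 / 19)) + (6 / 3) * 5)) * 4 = 10450556064 / 83125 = 125720.98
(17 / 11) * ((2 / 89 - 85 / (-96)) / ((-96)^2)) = 131869 / 866156544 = 0.00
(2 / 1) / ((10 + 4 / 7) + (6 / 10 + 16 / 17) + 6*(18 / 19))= 22610 / 201193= 0.11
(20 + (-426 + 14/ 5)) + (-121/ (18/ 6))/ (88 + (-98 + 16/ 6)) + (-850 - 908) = -2155.70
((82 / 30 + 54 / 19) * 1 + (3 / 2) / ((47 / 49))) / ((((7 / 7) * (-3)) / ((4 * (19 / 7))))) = -54646 / 2115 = -25.84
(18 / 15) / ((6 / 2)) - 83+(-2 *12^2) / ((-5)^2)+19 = -75.12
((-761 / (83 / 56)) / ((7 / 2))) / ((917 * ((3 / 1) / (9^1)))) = -36528 / 76111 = -0.48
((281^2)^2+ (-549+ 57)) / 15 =6234839029 / 15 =415655935.27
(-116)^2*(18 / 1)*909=220167072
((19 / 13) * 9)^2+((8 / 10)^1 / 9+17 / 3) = 1359616 / 7605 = 178.78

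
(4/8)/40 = 0.01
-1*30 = -30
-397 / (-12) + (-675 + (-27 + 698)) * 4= 17.08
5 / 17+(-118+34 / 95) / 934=126829 / 754205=0.17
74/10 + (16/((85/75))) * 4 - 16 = 4069/85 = 47.87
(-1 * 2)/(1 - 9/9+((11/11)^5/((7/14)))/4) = -4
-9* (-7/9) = 7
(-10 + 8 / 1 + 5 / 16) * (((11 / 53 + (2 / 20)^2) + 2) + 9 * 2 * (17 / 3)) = -175.87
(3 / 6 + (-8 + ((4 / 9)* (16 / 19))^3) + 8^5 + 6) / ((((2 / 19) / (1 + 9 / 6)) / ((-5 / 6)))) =-8191983793775 / 12632112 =-648504.68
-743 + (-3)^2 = -734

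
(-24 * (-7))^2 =28224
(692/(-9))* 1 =-692/9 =-76.89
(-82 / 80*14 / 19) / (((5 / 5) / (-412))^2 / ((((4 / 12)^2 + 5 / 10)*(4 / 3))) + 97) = -267940904 / 34412203685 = -0.01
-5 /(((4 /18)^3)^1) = -3645 /8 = -455.62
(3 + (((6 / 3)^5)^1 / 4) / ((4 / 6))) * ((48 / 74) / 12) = 0.81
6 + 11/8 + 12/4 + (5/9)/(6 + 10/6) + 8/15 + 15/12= 33757/2760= 12.23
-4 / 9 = -0.44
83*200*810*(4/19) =53784000/19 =2830736.84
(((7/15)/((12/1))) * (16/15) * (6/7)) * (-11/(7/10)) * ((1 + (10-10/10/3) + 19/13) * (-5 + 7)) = -166496/12285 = -13.55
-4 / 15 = -0.27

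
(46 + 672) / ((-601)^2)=718 / 361201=0.00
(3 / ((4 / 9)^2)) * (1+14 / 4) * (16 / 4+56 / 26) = 10935 / 26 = 420.58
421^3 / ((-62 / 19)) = -1417750759 / 62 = -22866947.73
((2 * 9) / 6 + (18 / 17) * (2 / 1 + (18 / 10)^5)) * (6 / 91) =8008542 / 4834375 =1.66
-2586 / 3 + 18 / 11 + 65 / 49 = -463021 / 539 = -859.04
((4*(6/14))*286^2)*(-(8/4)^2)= -3926208/7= -560886.86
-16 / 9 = -1.78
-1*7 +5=-2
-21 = -21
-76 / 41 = -1.85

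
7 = 7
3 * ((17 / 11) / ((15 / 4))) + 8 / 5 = 156 / 55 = 2.84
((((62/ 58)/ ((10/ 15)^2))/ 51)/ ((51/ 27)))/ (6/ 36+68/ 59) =148149/ 7827854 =0.02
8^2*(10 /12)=160 /3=53.33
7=7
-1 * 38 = -38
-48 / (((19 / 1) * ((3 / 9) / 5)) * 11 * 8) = -90 / 209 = -0.43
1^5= 1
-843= -843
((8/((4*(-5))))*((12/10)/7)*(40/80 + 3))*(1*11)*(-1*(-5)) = -66/5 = -13.20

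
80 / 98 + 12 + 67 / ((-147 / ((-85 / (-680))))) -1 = 13829 / 1176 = 11.76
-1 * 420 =-420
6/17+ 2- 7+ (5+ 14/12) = 155/102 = 1.52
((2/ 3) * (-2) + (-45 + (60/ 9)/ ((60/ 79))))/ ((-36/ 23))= 3887/ 162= 23.99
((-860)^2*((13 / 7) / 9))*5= 48074000 / 63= 763079.37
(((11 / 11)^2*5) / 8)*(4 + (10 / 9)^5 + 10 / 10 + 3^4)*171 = 245965165 / 26244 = 9372.24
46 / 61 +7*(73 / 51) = 33517 / 3111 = 10.77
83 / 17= 4.88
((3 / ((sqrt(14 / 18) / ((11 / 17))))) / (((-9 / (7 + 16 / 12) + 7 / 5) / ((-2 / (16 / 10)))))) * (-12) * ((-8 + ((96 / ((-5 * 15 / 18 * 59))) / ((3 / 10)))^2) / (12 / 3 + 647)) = -4850505 * sqrt(7) / 12841409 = -1.00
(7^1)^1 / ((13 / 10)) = 70 / 13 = 5.38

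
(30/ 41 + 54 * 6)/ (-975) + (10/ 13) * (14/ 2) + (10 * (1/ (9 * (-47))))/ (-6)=5.06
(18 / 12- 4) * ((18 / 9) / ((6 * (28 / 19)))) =-95 / 168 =-0.57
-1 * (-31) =31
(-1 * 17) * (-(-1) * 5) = -85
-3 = -3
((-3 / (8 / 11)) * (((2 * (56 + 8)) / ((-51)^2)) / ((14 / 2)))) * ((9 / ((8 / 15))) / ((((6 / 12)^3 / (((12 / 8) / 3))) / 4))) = -15840 / 2023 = -7.83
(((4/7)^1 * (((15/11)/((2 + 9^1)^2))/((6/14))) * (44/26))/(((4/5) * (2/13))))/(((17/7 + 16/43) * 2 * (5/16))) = 12040/102003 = 0.12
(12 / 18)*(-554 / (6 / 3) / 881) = -554 / 2643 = -0.21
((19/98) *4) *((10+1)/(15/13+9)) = 247/294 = 0.84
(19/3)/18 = 19/54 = 0.35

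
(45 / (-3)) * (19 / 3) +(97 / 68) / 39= -251843 / 2652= -94.96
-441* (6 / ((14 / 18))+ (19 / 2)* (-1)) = 1575 / 2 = 787.50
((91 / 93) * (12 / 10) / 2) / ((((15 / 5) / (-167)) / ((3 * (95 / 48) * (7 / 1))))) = -2021201 / 1488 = -1358.33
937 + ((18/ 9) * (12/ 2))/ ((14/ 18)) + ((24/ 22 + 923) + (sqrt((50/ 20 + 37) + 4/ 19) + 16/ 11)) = sqrt(57342)/ 38 + 144604/ 77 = 1884.28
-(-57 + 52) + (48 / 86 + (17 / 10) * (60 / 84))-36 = -17595 / 602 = -29.23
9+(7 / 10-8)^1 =17 / 10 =1.70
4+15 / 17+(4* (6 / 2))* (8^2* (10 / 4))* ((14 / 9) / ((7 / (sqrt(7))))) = 83 / 17+1280* sqrt(7) / 3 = 1133.74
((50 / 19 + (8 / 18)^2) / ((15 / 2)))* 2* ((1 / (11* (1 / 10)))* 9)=34832 / 5643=6.17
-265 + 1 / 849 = -224984 / 849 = -265.00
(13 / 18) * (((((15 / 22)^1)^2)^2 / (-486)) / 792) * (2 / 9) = -8125 / 90167945472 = -0.00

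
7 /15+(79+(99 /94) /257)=28797821 /362370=79.47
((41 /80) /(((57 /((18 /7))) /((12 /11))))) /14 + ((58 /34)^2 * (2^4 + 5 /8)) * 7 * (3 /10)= 24055644597 /236771920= 101.60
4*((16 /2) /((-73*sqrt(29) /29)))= -32*sqrt(29) /73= -2.36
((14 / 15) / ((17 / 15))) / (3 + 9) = 7 / 102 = 0.07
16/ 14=8/ 7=1.14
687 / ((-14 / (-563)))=27627.21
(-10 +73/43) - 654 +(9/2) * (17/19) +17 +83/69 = -72165683/112746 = -640.07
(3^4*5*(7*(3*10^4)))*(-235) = -19986750000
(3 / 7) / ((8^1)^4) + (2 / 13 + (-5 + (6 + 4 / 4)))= 802855 / 372736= 2.15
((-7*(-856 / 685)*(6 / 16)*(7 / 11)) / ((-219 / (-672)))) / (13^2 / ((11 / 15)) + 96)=167776 / 8550855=0.02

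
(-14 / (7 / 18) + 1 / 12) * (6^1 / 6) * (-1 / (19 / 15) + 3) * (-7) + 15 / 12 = 42333 / 76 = 557.01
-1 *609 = -609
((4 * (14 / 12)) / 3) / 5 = 0.31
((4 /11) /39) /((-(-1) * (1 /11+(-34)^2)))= 4 /495963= 0.00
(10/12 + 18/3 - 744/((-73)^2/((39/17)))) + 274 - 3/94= 280.48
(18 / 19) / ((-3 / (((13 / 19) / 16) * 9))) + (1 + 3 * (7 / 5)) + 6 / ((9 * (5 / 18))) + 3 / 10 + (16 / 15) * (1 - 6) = 105923 / 43320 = 2.45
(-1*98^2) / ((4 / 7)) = -16807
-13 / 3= -4.33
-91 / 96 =-0.95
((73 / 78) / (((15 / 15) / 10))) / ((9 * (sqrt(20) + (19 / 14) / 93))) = 0.23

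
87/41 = 2.12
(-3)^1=-3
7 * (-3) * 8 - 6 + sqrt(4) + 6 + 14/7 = -164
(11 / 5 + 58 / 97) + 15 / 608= 832331 / 294880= 2.82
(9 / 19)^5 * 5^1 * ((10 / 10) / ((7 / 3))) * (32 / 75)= 1889568 / 86663465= 0.02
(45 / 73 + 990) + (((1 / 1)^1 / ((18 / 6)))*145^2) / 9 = 3487330 / 1971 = 1769.32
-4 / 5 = -0.80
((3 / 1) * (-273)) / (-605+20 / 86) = 5031 / 3715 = 1.35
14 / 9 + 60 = 554 / 9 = 61.56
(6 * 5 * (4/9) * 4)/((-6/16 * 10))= -128/9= -14.22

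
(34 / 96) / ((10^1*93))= 17 / 44640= 0.00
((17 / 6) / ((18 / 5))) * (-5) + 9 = 547 / 108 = 5.06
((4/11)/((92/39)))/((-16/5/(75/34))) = -14625/137632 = -0.11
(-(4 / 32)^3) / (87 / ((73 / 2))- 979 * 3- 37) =73 / 111067136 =0.00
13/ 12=1.08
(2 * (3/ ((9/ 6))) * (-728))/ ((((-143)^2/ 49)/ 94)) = -1031744/ 1573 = -655.91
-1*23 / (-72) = 23 / 72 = 0.32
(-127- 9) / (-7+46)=-136 / 39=-3.49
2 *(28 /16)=7 /2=3.50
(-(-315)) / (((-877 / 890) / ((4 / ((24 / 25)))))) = -1168125 / 877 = -1331.96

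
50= 50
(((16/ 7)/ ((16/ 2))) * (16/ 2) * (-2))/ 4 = -8/ 7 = -1.14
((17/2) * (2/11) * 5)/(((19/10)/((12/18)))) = 1700/627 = 2.71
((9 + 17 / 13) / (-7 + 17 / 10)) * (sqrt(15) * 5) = -6700 * sqrt(15) / 689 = -37.66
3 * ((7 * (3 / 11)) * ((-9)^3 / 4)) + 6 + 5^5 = 91837 / 44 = 2087.20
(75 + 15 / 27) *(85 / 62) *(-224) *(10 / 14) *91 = -420784000 / 279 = -1508186.38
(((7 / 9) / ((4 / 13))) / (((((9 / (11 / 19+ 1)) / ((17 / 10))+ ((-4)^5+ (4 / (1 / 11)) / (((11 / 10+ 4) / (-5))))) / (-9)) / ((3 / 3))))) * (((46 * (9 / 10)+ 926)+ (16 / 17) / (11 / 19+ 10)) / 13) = 115706843 / 72699020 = 1.59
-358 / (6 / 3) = -179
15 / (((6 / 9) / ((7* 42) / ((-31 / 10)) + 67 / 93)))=-131295 / 62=-2117.66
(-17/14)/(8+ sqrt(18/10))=-340/2177+ 51*sqrt(5)/4354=-0.13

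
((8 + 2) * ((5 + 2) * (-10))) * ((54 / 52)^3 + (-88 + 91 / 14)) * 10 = 1236165875 / 2197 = 562660.84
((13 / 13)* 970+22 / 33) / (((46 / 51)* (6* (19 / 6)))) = 24752 / 437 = 56.64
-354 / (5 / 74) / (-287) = 26196 / 1435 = 18.26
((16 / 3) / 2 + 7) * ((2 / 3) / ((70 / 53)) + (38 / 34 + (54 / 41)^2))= 292123844 / 9001755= 32.45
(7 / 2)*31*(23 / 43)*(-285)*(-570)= 405393975 / 43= 9427766.86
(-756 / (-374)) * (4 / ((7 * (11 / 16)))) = 3456 / 2057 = 1.68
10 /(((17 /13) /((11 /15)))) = 286 /51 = 5.61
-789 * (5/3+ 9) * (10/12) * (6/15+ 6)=-134656/3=-44885.33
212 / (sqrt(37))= 212 *sqrt(37) / 37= 34.85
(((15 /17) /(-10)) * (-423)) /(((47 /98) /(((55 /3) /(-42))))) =-1155 /34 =-33.97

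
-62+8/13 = -798/13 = -61.38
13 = 13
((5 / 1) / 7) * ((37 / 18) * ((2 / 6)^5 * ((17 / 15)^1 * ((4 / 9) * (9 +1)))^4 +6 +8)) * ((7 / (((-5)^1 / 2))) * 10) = -795523790260 / 1162261467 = -684.46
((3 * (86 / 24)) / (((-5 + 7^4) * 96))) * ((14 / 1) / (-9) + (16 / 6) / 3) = -43 / 1380096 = -0.00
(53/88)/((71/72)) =477/781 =0.61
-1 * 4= -4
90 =90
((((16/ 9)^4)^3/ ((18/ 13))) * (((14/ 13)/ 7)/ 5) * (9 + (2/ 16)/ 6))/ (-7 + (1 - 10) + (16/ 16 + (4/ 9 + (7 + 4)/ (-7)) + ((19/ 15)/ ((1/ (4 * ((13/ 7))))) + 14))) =26660957950312448/ 971840035031121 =27.43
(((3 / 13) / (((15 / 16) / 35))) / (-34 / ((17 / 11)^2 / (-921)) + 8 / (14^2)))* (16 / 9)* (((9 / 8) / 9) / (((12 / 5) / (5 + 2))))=408170 / 958339863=0.00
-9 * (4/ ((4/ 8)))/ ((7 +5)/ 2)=-12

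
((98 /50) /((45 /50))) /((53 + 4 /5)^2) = 0.00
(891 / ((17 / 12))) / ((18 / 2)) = 1188 / 17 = 69.88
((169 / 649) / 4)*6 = 507 / 1298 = 0.39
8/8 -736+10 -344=-1069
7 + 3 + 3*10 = 40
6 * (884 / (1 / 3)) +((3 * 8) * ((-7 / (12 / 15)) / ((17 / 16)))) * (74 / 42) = 264584 / 17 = 15563.76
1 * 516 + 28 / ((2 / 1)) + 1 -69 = 462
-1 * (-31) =31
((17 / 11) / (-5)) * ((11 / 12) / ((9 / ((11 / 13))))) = -187 / 7020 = -0.03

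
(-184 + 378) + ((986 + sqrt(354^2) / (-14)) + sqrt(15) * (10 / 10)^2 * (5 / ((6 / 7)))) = 35 * sqrt(15) / 6 + 8083 / 7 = 1177.31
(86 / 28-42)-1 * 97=-135.93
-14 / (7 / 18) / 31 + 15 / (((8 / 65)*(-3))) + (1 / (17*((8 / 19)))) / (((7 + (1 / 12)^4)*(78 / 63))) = -332304497327 / 7955545624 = -41.77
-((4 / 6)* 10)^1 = -20 / 3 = -6.67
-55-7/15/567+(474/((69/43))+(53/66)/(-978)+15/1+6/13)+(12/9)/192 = 2666533119353/10421920080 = 255.86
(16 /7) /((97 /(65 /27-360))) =-8.43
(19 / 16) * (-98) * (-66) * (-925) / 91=-4059825 / 52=-78073.56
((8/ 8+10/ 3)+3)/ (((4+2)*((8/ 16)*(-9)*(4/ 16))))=-88/ 81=-1.09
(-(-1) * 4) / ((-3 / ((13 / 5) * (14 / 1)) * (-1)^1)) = 728 / 15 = 48.53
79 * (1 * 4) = 316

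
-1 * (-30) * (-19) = -570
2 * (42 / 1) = 84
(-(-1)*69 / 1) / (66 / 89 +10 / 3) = 18423 / 1088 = 16.93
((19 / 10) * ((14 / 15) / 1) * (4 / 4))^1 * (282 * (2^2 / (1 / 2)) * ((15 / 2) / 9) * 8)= 400064 / 15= 26670.93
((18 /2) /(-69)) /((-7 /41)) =123 /161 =0.76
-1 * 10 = -10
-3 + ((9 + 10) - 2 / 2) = 15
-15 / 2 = -7.50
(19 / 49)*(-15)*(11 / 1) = -3135 / 49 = -63.98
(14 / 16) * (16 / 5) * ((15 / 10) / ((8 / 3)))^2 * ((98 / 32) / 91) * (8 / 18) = 441 / 33280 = 0.01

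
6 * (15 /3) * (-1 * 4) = -120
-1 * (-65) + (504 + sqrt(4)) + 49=620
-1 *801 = -801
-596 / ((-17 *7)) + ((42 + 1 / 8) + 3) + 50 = 95327 / 952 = 100.13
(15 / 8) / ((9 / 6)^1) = 5 / 4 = 1.25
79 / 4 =19.75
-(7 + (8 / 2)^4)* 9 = -2367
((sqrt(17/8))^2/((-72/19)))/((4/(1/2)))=-0.07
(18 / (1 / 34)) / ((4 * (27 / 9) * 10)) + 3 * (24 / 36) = 71 / 10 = 7.10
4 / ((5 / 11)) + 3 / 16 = 719 / 80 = 8.99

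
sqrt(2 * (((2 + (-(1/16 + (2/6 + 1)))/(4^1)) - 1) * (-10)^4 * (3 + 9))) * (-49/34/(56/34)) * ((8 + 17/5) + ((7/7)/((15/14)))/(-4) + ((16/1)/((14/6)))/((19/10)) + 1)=-1573625 * sqrt(10)/912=-5456.40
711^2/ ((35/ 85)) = 8593857/ 7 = 1227693.86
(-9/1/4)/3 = -3/4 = -0.75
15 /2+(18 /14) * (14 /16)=69 /8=8.62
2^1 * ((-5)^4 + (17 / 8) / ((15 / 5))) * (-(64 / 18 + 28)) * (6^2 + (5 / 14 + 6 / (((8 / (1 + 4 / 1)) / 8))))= -990506303 / 378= -2620387.04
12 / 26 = 6 / 13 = 0.46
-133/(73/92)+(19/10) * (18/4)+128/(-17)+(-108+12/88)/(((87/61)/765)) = -459397142121/7917580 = -58022.42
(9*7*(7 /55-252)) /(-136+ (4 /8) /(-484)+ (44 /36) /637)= 440300316456 /3773665345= 116.68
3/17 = 0.18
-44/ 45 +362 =16246/ 45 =361.02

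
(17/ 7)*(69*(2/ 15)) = 782/ 35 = 22.34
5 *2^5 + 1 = 161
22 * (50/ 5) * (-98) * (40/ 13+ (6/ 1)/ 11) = -1015280/ 13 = -78098.46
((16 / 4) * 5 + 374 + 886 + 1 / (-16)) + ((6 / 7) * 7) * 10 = 21439 / 16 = 1339.94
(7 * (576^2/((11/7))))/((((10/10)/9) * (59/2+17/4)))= 21676032/55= 394109.67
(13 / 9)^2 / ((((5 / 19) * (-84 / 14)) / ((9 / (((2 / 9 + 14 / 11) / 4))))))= -31.82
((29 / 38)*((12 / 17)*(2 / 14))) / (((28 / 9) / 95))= 3915 / 1666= 2.35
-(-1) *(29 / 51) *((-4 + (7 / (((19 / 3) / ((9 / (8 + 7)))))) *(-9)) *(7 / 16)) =-192241 / 77520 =-2.48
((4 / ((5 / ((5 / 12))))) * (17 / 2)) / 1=17 / 6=2.83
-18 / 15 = -6 / 5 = -1.20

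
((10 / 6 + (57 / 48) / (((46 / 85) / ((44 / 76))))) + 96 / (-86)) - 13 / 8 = 18587 / 94944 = 0.20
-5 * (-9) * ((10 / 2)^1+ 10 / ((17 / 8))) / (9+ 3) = 2475 / 68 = 36.40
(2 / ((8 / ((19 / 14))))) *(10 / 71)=95 / 1988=0.05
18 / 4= 9 / 2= 4.50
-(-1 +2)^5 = -1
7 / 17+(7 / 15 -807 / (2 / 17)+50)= -3472397 / 510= -6808.62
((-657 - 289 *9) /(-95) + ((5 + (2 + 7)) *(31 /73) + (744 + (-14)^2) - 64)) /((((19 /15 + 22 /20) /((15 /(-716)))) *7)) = -20423970 /17627383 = -1.16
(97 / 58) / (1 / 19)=1843 / 58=31.78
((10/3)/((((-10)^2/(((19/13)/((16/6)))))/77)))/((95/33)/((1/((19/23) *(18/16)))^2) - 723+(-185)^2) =34052788/811044441805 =0.00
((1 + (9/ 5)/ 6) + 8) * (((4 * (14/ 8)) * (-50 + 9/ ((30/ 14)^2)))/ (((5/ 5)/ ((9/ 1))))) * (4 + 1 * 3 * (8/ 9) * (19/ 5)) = -397805.79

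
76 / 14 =38 / 7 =5.43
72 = 72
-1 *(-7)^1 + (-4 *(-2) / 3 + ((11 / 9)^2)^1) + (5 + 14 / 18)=1372 / 81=16.94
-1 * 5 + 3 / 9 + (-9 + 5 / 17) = -682 / 51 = -13.37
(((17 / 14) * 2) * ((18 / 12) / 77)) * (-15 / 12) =-255 / 4312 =-0.06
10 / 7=1.43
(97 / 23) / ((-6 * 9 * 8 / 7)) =-0.07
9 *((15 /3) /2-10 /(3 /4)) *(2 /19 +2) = -3900 /19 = -205.26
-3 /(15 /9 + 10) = -9 /35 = -0.26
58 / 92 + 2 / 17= 585 / 782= 0.75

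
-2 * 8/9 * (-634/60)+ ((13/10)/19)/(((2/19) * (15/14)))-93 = -99371/1350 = -73.61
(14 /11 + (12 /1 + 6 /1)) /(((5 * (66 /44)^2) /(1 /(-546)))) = -424 /135135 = -0.00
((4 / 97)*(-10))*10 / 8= -50 / 97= -0.52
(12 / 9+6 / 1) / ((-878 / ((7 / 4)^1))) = -0.01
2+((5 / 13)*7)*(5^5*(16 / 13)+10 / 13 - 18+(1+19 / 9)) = 15695222 / 1521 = 10319.02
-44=-44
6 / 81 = 2 / 27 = 0.07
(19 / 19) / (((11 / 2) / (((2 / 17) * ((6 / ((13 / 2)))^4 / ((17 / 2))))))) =165888 / 90795419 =0.00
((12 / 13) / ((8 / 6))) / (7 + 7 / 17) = 17 / 182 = 0.09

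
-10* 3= -30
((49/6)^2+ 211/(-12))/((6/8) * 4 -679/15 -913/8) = -17680/56301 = -0.31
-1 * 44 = -44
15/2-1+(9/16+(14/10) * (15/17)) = 2257/272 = 8.30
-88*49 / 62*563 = -1213828 / 31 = -39155.74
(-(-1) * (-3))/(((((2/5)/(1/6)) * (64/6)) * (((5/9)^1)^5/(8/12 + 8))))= -19.19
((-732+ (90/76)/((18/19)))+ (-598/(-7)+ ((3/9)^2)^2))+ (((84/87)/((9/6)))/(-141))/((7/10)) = -645.32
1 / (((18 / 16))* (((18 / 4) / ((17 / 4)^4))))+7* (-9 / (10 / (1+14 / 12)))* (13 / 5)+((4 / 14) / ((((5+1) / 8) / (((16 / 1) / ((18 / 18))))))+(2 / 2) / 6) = 7987243 / 226800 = 35.22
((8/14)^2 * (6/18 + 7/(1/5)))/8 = 1.44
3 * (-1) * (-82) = 246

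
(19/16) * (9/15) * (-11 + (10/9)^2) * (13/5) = -195377/10800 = -18.09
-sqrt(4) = -2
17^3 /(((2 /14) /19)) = 653429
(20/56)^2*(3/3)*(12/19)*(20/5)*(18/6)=900/931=0.97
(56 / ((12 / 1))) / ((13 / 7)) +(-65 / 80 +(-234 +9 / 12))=-144487 / 624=-231.55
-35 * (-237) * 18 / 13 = 149310 / 13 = 11485.38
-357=-357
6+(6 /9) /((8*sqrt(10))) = sqrt(10) /120+6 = 6.03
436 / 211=2.07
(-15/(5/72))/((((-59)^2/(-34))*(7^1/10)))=3.01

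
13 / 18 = 0.72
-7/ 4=-1.75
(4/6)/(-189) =-2/567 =-0.00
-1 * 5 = -5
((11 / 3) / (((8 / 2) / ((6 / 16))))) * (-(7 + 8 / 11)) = -85 / 32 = -2.66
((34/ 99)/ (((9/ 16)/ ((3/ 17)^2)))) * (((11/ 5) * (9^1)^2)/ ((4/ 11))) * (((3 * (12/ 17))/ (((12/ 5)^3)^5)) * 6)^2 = 2048909664154052734375/ 347171564720230415313420681216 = 0.00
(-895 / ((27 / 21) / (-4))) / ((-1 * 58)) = -12530 / 261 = -48.01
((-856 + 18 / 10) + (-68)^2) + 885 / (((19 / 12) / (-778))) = -40953669 / 95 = -431091.25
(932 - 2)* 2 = 1860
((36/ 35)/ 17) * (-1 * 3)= -0.18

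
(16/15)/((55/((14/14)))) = 16/825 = 0.02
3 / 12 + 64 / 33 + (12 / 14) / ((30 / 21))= 1841 / 660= 2.79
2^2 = 4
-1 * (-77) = 77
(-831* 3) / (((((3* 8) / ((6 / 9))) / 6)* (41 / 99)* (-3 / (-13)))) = -356499 / 82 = -4347.55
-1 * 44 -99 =-143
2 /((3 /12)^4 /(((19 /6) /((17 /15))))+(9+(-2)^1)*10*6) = 24320 /5107217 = 0.00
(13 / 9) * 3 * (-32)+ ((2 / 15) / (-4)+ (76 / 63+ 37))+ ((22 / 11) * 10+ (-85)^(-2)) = -73277269 / 910350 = -80.49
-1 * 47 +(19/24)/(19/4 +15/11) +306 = 418235/1614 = 259.13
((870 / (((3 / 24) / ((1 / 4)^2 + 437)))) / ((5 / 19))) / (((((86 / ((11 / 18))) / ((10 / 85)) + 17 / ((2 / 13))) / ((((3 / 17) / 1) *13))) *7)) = 74571354 / 25721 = 2899.24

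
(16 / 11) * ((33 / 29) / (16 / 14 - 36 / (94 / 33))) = -7896 / 54839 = -0.14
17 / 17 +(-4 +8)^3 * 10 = 641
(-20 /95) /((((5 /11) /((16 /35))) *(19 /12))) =-0.13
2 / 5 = 0.40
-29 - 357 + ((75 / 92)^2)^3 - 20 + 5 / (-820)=-10086239821981935 / 24860555055104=-405.71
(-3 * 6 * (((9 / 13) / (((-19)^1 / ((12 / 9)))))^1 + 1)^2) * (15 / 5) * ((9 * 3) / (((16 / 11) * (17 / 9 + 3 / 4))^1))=-797128695 / 2318342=-343.84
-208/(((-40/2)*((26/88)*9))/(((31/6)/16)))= 1.26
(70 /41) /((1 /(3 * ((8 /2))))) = 840 /41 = 20.49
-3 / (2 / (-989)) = 1483.50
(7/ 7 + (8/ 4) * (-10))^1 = -19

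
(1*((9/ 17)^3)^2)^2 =282429536481/ 582622237229761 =0.00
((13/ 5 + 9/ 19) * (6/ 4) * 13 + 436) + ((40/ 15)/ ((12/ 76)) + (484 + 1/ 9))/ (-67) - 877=-2473062/ 6365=-388.54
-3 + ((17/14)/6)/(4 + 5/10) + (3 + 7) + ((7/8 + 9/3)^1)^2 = 266845/12096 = 22.06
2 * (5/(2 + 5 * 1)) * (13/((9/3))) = 130/21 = 6.19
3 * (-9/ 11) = -27/ 11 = -2.45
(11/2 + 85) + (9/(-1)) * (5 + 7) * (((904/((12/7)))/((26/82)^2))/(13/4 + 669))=-683636675/908882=-752.17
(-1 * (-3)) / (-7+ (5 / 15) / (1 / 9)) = -3 / 4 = -0.75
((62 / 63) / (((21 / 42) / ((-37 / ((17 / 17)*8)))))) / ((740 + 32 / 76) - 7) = -0.01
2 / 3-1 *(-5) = 5.67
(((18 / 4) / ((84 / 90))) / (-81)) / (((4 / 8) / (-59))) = 295 / 42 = 7.02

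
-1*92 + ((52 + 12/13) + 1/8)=-4051/104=-38.95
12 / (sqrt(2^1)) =6 * sqrt(2) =8.49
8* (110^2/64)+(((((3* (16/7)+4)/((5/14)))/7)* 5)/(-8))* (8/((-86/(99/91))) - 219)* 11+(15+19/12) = 2652813703/328692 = 8070.82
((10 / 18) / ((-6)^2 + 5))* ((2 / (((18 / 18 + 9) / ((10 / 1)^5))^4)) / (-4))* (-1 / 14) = 12500000000000000 / 2583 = 4839334107626.79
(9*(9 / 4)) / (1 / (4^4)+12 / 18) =15552 / 515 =30.20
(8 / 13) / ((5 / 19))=152 / 65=2.34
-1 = -1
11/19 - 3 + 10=144/19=7.58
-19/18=-1.06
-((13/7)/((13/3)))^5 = -243/16807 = -0.01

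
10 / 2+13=18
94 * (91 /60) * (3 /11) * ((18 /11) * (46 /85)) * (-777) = -1375816806 /51425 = -26753.85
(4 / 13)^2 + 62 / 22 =2.91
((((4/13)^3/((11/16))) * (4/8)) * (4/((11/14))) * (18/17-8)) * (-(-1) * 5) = -16916480/4519229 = -3.74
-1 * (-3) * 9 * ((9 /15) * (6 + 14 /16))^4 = 7817.35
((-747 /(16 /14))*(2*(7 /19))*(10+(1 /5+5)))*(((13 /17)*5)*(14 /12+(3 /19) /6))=-634452 /19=-33392.21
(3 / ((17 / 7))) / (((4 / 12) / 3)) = 189 / 17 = 11.12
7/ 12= 0.58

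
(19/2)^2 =361/4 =90.25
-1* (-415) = 415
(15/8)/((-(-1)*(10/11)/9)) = 297/16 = 18.56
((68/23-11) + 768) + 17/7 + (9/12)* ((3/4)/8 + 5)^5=72050147837401/21609054208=3334.26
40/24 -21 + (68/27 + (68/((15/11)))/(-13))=-36242/1755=-20.65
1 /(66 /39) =13 /22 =0.59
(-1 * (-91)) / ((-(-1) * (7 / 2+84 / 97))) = 2522 / 121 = 20.84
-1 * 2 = -2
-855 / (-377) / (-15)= -0.15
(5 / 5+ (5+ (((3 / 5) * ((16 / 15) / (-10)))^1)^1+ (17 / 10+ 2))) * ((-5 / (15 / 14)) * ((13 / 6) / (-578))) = 73073 / 433500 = 0.17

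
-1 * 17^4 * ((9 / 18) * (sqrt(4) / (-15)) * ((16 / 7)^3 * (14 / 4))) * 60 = 684204032 / 49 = 13963347.59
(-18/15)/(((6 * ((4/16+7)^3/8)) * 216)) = -64/3292515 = -0.00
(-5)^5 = -3125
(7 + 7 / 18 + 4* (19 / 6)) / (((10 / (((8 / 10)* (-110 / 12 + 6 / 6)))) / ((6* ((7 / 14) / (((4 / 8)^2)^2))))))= -141512 / 225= -628.94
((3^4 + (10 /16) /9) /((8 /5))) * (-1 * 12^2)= -29185 /4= -7296.25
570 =570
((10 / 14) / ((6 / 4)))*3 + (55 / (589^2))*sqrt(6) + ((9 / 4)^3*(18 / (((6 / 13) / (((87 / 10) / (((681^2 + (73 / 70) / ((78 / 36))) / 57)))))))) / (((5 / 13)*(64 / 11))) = 55*sqrt(6) / 346921 + 33091052906113 / 20167069941760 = 1.64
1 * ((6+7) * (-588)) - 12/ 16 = -30579/ 4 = -7644.75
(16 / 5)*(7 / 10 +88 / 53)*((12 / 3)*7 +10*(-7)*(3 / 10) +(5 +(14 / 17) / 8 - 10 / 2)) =1208466 / 22525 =53.65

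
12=12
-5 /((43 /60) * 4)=-75 /43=-1.74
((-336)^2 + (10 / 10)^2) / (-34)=-6641 / 2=-3320.50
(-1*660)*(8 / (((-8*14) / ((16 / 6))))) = 125.71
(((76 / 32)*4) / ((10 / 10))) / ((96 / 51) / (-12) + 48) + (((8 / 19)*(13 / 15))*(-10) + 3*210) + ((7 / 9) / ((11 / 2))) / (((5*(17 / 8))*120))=1466574815711 / 2340716400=626.55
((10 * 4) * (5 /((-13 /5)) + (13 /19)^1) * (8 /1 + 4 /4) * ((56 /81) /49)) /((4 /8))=-21760 /1729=-12.59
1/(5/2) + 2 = 12/5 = 2.40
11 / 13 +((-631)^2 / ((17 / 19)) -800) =98169154 / 221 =444204.32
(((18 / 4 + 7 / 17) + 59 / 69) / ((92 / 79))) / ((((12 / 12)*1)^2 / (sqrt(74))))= 1068791*sqrt(74) / 215832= 42.60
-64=-64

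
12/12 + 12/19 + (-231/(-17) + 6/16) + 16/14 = 302751/18088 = 16.74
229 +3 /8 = 1835 /8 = 229.38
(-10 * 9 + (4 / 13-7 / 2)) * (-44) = 53306 / 13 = 4100.46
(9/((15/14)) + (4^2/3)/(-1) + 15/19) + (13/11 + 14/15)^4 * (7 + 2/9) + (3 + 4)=3939557417497/25349061375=155.41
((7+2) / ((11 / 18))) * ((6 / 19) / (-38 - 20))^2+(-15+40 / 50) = -237105091 / 16698055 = -14.20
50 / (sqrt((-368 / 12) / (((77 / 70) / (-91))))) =5 * sqrt(690690) / 4186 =0.99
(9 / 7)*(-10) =-90 / 7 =-12.86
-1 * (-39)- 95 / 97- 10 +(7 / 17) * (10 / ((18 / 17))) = 27857 / 873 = 31.91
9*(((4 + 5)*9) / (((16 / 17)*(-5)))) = -12393 / 80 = -154.91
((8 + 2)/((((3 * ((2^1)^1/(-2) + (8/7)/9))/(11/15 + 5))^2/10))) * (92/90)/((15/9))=66682336/226875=293.92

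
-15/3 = -5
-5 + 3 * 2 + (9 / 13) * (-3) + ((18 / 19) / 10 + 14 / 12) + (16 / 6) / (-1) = -6131 / 2470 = -2.48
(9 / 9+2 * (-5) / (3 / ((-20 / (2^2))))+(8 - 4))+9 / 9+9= 95 / 3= 31.67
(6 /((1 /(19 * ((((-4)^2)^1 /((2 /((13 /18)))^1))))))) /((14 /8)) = 7904 /21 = 376.38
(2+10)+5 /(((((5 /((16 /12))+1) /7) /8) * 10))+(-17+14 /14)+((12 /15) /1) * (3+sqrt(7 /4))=2 * sqrt(7) /5+408 /95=5.35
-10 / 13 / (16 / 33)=-1.59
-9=-9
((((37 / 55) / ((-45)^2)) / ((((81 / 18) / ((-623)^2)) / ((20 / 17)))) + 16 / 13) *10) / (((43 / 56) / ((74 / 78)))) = 6415117509248 / 14859888615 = 431.71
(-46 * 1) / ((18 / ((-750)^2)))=-1437500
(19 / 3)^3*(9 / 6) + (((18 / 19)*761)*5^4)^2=1319310030601099 / 6498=203033245706.54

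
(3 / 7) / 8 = 3 / 56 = 0.05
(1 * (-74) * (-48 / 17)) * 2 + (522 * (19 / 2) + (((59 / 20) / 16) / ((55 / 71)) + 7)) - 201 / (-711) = 381810175081 / 70910400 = 5384.40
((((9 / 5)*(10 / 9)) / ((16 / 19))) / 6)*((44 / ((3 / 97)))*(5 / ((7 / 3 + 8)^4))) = 912285 / 3694084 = 0.25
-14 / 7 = -2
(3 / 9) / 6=1 / 18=0.06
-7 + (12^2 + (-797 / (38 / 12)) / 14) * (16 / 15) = 127.42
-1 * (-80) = 80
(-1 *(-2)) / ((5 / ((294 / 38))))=294 / 95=3.09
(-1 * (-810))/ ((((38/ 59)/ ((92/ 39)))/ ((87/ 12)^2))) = 154066995/ 988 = 155938.25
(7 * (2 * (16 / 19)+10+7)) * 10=24850 / 19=1307.89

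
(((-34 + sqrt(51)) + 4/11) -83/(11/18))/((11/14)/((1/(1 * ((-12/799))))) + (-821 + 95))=1303169/5583303 -5593 * sqrt(51)/4060584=0.22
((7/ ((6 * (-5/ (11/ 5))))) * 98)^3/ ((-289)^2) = -53710650917/ 35235421875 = -1.52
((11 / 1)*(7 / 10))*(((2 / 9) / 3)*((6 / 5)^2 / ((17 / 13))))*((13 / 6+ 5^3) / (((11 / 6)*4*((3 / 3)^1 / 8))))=555464 / 6375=87.13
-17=-17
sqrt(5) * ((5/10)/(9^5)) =sqrt(5)/118098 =0.00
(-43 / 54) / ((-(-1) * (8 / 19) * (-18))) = 817 / 7776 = 0.11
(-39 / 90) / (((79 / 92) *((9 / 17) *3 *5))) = -10166 / 159975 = -0.06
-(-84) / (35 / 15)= 36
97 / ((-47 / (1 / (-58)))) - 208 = -566911 / 2726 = -207.96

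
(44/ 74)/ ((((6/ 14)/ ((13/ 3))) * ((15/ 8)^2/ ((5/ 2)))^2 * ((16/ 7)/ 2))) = 1793792/ 674325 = 2.66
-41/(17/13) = -533/17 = -31.35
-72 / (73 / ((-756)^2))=-41150592 / 73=-563706.74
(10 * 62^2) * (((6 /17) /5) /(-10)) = -23064 /85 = -271.34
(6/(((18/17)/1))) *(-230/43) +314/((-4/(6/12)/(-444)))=2244173/129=17396.69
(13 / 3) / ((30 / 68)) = 9.82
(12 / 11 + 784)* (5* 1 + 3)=69088 / 11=6280.73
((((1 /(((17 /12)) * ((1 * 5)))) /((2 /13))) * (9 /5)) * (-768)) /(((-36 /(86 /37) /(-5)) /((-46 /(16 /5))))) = 5886.83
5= 5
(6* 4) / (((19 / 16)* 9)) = 128 / 57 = 2.25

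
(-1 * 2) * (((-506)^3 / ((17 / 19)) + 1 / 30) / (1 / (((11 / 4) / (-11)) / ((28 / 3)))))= -10549414729 / 1360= -7756922.59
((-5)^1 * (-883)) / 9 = 4415 / 9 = 490.56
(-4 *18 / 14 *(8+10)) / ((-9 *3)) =24 / 7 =3.43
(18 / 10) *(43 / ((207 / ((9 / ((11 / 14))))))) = 5418 / 1265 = 4.28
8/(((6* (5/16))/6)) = 128/5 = 25.60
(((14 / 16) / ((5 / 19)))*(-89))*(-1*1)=11837 / 40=295.92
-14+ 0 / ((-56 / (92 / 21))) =-14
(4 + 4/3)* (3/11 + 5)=928/33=28.12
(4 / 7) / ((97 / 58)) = 232 / 679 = 0.34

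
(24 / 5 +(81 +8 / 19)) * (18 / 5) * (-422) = -62218836 / 475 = -130987.02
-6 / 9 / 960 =-1 / 1440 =-0.00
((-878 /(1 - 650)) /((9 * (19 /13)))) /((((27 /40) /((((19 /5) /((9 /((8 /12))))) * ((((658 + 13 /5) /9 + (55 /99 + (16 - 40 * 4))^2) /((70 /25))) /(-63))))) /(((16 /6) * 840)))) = -4141853880320 /368288613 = -11246.22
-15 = -15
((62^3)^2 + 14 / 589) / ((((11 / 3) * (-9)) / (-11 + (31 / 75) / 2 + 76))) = -3635851871129791 / 32395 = -112234970555.02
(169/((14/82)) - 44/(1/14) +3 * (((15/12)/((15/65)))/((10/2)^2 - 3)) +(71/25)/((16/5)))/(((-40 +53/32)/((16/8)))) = -9251908/472395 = -19.59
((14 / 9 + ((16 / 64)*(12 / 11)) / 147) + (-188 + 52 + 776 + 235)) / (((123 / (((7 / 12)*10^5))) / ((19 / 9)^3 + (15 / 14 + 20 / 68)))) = 99361062125750000 / 22183705467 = 4479011.06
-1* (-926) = 926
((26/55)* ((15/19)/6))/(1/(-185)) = -2405/209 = -11.51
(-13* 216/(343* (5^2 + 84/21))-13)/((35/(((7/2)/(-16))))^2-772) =-132119/246964116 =-0.00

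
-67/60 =-1.12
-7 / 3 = -2.33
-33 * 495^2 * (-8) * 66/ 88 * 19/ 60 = 30726135/ 2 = 15363067.50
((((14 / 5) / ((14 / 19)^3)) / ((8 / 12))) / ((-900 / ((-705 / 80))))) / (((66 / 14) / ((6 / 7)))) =322373 / 17248000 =0.02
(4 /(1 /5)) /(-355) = -0.06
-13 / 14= -0.93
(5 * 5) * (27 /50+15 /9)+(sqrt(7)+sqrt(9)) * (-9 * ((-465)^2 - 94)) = -35012891 /6 - 1945179 * sqrt(7) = -10981941.72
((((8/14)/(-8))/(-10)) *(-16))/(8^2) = -1/560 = -0.00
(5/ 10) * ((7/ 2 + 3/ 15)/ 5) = 37/ 100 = 0.37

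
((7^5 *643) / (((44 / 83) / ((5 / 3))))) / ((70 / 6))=128138969 / 44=2912249.30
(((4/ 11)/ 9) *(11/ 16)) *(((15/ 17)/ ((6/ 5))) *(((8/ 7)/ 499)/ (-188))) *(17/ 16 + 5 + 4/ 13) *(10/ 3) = -165625/ 31347467424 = -0.00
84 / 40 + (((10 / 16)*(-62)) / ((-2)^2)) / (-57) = 10351 / 4560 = 2.27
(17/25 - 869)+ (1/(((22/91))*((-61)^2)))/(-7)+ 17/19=-33729360449/38884450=-867.43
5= 5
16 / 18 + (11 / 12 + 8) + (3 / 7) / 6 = 2489 / 252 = 9.88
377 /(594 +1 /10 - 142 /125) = 94250 /148241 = 0.64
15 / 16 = 0.94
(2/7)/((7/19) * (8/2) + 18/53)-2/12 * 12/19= 6351/121429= 0.05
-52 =-52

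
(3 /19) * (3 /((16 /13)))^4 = 6940323 /1245184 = 5.57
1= 1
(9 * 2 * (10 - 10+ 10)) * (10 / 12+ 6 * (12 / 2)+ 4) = 7350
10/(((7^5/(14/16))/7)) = 5/1372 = 0.00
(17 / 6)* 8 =68 / 3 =22.67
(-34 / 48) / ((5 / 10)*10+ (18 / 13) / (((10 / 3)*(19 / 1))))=-20995 / 148848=-0.14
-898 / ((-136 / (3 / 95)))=1347 / 6460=0.21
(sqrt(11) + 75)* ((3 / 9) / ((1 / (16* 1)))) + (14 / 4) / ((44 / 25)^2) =16* sqrt(11) / 3 + 1553175 / 3872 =418.82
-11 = -11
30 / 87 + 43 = 1257 / 29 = 43.34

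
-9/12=-3/4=-0.75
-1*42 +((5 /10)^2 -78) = -119.75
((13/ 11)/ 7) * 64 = 10.81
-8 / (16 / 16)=-8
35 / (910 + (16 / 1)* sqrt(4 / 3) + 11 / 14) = 18743970 / 487563299 - 219520* sqrt(3) / 487563299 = 0.04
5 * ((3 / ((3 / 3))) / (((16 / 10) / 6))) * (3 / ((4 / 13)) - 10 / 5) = 6975 / 16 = 435.94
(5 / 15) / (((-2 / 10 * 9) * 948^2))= -5 / 24265008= -0.00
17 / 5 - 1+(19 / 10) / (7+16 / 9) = 2067 / 790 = 2.62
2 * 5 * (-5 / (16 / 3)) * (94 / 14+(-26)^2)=-358425 / 56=-6400.45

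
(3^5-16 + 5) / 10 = 116 / 5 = 23.20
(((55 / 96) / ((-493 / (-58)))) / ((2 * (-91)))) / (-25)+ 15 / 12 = 928211 / 742560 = 1.25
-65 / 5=-13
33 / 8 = 4.12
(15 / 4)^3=3375 / 64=52.73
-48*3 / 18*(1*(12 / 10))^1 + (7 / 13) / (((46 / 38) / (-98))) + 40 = -19722 / 1495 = -13.19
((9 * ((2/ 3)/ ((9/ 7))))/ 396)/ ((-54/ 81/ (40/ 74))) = -35/ 3663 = -0.01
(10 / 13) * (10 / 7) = 100 / 91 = 1.10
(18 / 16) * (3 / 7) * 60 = 405 / 14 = 28.93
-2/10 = -1/5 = -0.20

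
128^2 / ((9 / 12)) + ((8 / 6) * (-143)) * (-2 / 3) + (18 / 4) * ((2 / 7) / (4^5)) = 1417486417 / 64512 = 21972.45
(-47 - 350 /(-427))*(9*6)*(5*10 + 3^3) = -11713086 /61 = -192017.80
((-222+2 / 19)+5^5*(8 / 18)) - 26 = 195110 / 171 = 1140.99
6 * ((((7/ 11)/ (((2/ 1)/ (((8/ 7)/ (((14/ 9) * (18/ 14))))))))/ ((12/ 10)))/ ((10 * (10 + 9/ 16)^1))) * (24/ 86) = 192/ 79937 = 0.00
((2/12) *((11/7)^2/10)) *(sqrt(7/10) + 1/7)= 121/20580 + 121 *sqrt(70)/29400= 0.04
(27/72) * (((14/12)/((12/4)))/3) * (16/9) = 7/81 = 0.09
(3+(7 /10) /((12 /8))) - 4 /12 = 47 /15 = 3.13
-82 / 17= -4.82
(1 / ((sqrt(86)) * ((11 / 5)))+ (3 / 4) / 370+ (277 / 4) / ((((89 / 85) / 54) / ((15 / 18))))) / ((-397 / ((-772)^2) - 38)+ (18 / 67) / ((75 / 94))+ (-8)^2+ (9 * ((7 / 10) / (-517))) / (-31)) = 3636210131000 * sqrt(86) / 18118708149984241+ 156803187234735989970 / 1387555952044141991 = 113.01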